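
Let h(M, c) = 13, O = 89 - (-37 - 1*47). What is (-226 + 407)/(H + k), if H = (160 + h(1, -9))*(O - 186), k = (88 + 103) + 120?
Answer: -181/1938 ≈ -0.093395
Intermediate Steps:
k = 311 (k = 191 + 120 = 311)
O = 173 (O = 89 - (-37 - 47) = 89 - 1*(-84) = 89 + 84 = 173)
H = -2249 (H = (160 + 13)*(173 - 186) = 173*(-13) = -2249)
(-226 + 407)/(H + k) = (-226 + 407)/(-2249 + 311) = 181/(-1938) = 181*(-1/1938) = -181/1938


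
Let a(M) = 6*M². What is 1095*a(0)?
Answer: 0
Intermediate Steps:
1095*a(0) = 1095*(6*0²) = 1095*(6*0) = 1095*0 = 0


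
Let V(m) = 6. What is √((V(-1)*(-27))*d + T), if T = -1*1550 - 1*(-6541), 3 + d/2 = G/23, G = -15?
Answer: √3266207/23 ≈ 78.577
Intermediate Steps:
d = -168/23 (d = -6 + 2*(-15/23) = -6 - 30/23 = -168/23 ≈ -7.3043)
T = 4991 (T = -1550 + 6541 = 4991)
√((V(-1)*(-27))*d + T) = √((6*(-27))*(-168/23) + 4991) = √(-162*(-168/23) + 4991) = √(27216/23 + 4991) = √(142009/23) = √3266207/23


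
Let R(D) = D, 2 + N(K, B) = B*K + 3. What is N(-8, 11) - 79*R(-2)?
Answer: 71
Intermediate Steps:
N(K, B) = 1 + B*K (N(K, B) = -2 + (B*K + 3) = -2 + (3 + B*K) = 1 + B*K)
N(-8, 11) - 79*R(-2) = (1 + 11*(-8)) - 79*(-2) = (1 - 88) + 158 = -87 + 158 = 71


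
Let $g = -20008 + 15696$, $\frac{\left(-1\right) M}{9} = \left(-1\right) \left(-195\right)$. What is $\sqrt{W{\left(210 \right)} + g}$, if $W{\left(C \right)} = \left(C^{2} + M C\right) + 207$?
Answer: $i \sqrt{328555} \approx 573.2 i$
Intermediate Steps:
$M = -1755$ ($M = - 9 \left(\left(-1\right) \left(-195\right)\right) = \left(-9\right) 195 = -1755$)
$g = -4312$
$W{\left(C \right)} = 207 + C^{2} - 1755 C$ ($W{\left(C \right)} = \left(C^{2} - 1755 C\right) + 207 = 207 + C^{2} - 1755 C$)
$\sqrt{W{\left(210 \right)} + g} = \sqrt{\left(207 + 210^{2} - 368550\right) - 4312} = \sqrt{\left(207 + 44100 - 368550\right) - 4312} = \sqrt{-324243 - 4312} = \sqrt{-328555} = i \sqrt{328555}$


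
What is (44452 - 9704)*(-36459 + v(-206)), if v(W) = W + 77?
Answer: -1271359824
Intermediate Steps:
v(W) = 77 + W
(44452 - 9704)*(-36459 + v(-206)) = (44452 - 9704)*(-36459 + (77 - 206)) = 34748*(-36459 - 129) = 34748*(-36588) = -1271359824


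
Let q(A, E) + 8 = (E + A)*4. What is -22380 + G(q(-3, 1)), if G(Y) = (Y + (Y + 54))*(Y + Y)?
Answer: -23084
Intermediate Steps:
q(A, E) = -8 + 4*A + 4*E (q(A, E) = -8 + (E + A)*4 = -8 + (A + E)*4 = -8 + (4*A + 4*E) = -8 + 4*A + 4*E)
G(Y) = 2*Y*(54 + 2*Y) (G(Y) = (Y + (54 + Y))*(2*Y) = (54 + 2*Y)*(2*Y) = 2*Y*(54 + 2*Y))
-22380 + G(q(-3, 1)) = -22380 + 4*(-8 + 4*(-3) + 4*1)*(27 + (-8 + 4*(-3) + 4*1)) = -22380 + 4*(-8 - 12 + 4)*(27 + (-8 - 12 + 4)) = -22380 + 4*(-16)*(27 - 16) = -22380 + 4*(-16)*11 = -22380 - 704 = -23084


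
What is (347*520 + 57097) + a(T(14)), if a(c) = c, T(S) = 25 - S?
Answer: 237548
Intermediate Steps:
(347*520 + 57097) + a(T(14)) = (347*520 + 57097) + (25 - 1*14) = (180440 + 57097) + (25 - 14) = 237537 + 11 = 237548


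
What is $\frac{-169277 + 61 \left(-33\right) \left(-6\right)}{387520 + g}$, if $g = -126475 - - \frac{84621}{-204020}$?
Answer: $- \frac{4581677140}{7608330897} \approx -0.60219$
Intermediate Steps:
$g = - \frac{25803514121}{204020}$ ($g = -126475 - \left(-84621\right) \left(- \frac{1}{204020}\right) = -126475 - \frac{84621}{204020} = - \frac{25803514121}{204020} \approx -1.2648 \cdot 10^{5}$)
$\frac{-169277 + 61 \left(-33\right) \left(-6\right)}{387520 + g} = \frac{-169277 + 61 \left(-33\right) \left(-6\right)}{387520 - \frac{25803514121}{204020}} = \frac{-169277 - -12078}{\frac{53258316279}{204020}} = \left(-169277 + 12078\right) \frac{204020}{53258316279} = \left(-157199\right) \frac{204020}{53258316279} = - \frac{4581677140}{7608330897}$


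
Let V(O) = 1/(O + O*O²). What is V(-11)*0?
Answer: 0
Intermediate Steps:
V(O) = 1/(O + O³)
V(-11)*0 = 0/(-11 + (-11)³) = 0/(-11 - 1331) = 0/(-1342) = -1/1342*0 = 0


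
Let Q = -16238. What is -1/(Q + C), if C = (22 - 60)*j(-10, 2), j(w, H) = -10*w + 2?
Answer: 1/20114 ≈ 4.9717e-5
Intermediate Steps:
j(w, H) = 2 - 10*w
C = -3876 (C = (22 - 60)*(2 - 10*(-10)) = -38*(2 + 100) = -38*102 = -3876)
-1/(Q + C) = -1/(-16238 - 3876) = -1/(-20114) = -1*(-1/20114) = 1/20114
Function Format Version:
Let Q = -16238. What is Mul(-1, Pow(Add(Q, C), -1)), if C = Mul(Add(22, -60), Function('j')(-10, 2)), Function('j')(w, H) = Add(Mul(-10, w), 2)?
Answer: Rational(1, 20114) ≈ 4.9717e-5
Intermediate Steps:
Function('j')(w, H) = Add(2, Mul(-10, w))
C = -3876 (C = Mul(Add(22, -60), Add(2, Mul(-10, -10))) = Mul(-38, Add(2, 100)) = Mul(-38, 102) = -3876)
Mul(-1, Pow(Add(Q, C), -1)) = Mul(-1, Pow(Add(-16238, -3876), -1)) = Mul(-1, Pow(-20114, -1)) = Mul(-1, Rational(-1, 20114)) = Rational(1, 20114)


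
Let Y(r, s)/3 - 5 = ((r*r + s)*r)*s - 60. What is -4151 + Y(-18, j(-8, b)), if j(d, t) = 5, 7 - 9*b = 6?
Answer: -93146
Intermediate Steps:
b = 1/9 (b = 7/9 - 1/9*6 = 7/9 - 2/3 = 1/9 ≈ 0.11111)
Y(r, s) = -165 + 3*r*s*(s + r**2) (Y(r, s) = 15 + 3*(((r*r + s)*r)*s - 60) = 15 + 3*(((r**2 + s)*r)*s - 60) = 15 + 3*(((s + r**2)*r)*s - 60) = 15 + 3*((r*(s + r**2))*s - 60) = 15 + 3*(r*s*(s + r**2) - 60) = 15 + 3*(-60 + r*s*(s + r**2)) = 15 + (-180 + 3*r*s*(s + r**2)) = -165 + 3*r*s*(s + r**2))
-4151 + Y(-18, j(-8, b)) = -4151 + (-165 + 3*(-18)*5**2 + 3*5*(-18)**3) = -4151 + (-165 + 3*(-18)*25 + 3*5*(-5832)) = -4151 + (-165 - 1350 - 87480) = -4151 - 88995 = -93146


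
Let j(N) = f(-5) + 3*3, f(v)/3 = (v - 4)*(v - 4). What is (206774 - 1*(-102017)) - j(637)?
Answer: 308539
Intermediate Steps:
f(v) = 3*(-4 + v)² (f(v) = 3*((v - 4)*(v - 4)) = 3*((-4 + v)*(-4 + v)) = 3*(-4 + v)²)
j(N) = 252 (j(N) = 3*(-4 - 5)² + 3*3 = 3*(-9)² + 9 = 3*81 + 9 = 243 + 9 = 252)
(206774 - 1*(-102017)) - j(637) = (206774 - 1*(-102017)) - 1*252 = (206774 + 102017) - 252 = 308791 - 252 = 308539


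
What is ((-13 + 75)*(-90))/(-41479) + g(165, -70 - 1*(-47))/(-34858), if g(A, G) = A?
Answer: 187663605/1445874982 ≈ 0.12979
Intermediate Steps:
((-13 + 75)*(-90))/(-41479) + g(165, -70 - 1*(-47))/(-34858) = ((-13 + 75)*(-90))/(-41479) + 165/(-34858) = (62*(-90))*(-1/41479) + 165*(-1/34858) = -5580*(-1/41479) - 165/34858 = 5580/41479 - 165/34858 = 187663605/1445874982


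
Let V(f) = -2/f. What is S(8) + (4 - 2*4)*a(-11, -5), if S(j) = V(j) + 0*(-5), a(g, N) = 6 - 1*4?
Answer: -33/4 ≈ -8.2500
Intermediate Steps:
a(g, N) = 2 (a(g, N) = 6 - 4 = 2)
S(j) = -2/j (S(j) = -2/j + 0*(-5) = -2/j + 0 = -2/j)
S(8) + (4 - 2*4)*a(-11, -5) = -2/8 + (4 - 2*4)*2 = -2*⅛ + (4 - 8)*2 = -¼ - 4*2 = -¼ - 8 = -33/4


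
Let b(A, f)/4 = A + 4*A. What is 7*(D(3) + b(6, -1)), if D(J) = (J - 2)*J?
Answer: 861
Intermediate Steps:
b(A, f) = 20*A (b(A, f) = 4*(A + 4*A) = 4*(5*A) = 20*A)
D(J) = J*(-2 + J) (D(J) = (-2 + J)*J = J*(-2 + J))
7*(D(3) + b(6, -1)) = 7*(3*(-2 + 3) + 20*6) = 7*(3*1 + 120) = 7*(3 + 120) = 7*123 = 861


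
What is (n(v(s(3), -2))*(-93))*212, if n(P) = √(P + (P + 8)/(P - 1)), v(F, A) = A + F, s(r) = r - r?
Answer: -39432*I ≈ -39432.0*I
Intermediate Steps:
s(r) = 0
n(P) = √(P + (8 + P)/(-1 + P))
(n(v(s(3), -2))*(-93))*212 = (√((8 + (-2 + 0)²)/(-1 + (-2 + 0)))*(-93))*212 = (√((8 + (-2)²)/(-1 - 2))*(-93))*212 = (√((8 + 4)/(-3))*(-93))*212 = (√(-⅓*12)*(-93))*212 = (√(-4)*(-93))*212 = ((2*I)*(-93))*212 = -186*I*212 = -39432*I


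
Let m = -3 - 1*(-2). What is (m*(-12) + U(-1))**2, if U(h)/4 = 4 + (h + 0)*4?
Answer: 144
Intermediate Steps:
U(h) = 16 + 16*h (U(h) = 4*(4 + (h + 0)*4) = 4*(4 + h*4) = 4*(4 + 4*h) = 16 + 16*h)
m = -1 (m = -3 + 2 = -1)
(m*(-12) + U(-1))**2 = (-1*(-12) + (16 + 16*(-1)))**2 = (12 + (16 - 16))**2 = (12 + 0)**2 = 12**2 = 144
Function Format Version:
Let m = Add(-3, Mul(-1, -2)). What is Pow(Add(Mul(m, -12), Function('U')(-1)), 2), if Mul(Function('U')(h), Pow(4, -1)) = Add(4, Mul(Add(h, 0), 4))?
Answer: 144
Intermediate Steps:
Function('U')(h) = Add(16, Mul(16, h)) (Function('U')(h) = Mul(4, Add(4, Mul(Add(h, 0), 4))) = Mul(4, Add(4, Mul(h, 4))) = Mul(4, Add(4, Mul(4, h))) = Add(16, Mul(16, h)))
m = -1 (m = Add(-3, 2) = -1)
Pow(Add(Mul(m, -12), Function('U')(-1)), 2) = Pow(Add(Mul(-1, -12), Add(16, Mul(16, -1))), 2) = Pow(Add(12, Add(16, -16)), 2) = Pow(Add(12, 0), 2) = Pow(12, 2) = 144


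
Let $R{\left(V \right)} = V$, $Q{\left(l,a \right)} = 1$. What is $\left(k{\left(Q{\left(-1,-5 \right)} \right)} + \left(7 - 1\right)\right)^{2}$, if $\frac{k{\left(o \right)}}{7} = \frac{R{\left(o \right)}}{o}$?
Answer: $169$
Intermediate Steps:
$k{\left(o \right)} = 7$ ($k{\left(o \right)} = 7 \frac{o}{o} = 7 \cdot 1 = 7$)
$\left(k{\left(Q{\left(-1,-5 \right)} \right)} + \left(7 - 1\right)\right)^{2} = \left(7 + \left(7 - 1\right)\right)^{2} = \left(7 + 6\right)^{2} = 13^{2} = 169$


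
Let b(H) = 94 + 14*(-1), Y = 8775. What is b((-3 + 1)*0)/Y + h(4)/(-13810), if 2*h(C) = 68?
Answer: 16129/2423655 ≈ 0.0066548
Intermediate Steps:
h(C) = 34 (h(C) = (½)*68 = 34)
b(H) = 80 (b(H) = 94 - 14 = 80)
b((-3 + 1)*0)/Y + h(4)/(-13810) = 80/8775 + 34/(-13810) = 80*(1/8775) + 34*(-1/13810) = 16/1755 - 17/6905 = 16129/2423655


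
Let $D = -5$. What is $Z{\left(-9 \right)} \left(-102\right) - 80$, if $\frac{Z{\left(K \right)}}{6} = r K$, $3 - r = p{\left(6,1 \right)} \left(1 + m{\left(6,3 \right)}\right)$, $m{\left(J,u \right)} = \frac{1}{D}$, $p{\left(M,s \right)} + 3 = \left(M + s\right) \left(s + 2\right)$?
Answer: $- \frac{314356}{5} \approx -62871.0$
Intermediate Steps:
$p{\left(M,s \right)} = -3 + \left(2 + s\right) \left(M + s\right)$ ($p{\left(M,s \right)} = -3 + \left(M + s\right) \left(s + 2\right) = -3 + \left(M + s\right) \left(2 + s\right) = -3 + \left(2 + s\right) \left(M + s\right)$)
$m{\left(J,u \right)} = - \frac{1}{5}$ ($m{\left(J,u \right)} = \frac{1}{-5} = - \frac{1}{5}$)
$r = - \frac{57}{5}$ ($r = 3 - \left(-3 + 1^{2} + 2 \cdot 6 + 2 \cdot 1 + 6 \cdot 1\right) \left(1 - \frac{1}{5}\right) = 3 - \left(-3 + 1 + 12 + 2 + 6\right) \frac{4}{5} = 3 - 18 \cdot \frac{4}{5} = 3 - \frac{72}{5} = - \frac{57}{5} \approx -11.4$)
$Z{\left(K \right)} = - \frac{342 K}{5}$ ($Z{\left(K \right)} = 6 \left(- \frac{57 K}{5}\right) = - \frac{342 K}{5}$)
$Z{\left(-9 \right)} \left(-102\right) - 80 = \left(- \frac{342}{5}\right) \left(-9\right) \left(-102\right) - 80 = \frac{3078}{5} \left(-102\right) - 80 = - \frac{313956}{5} - 80 = - \frac{314356}{5}$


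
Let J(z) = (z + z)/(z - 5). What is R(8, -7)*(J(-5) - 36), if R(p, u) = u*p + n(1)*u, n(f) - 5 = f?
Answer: 3430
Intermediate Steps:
n(f) = 5 + f
R(p, u) = 6*u + p*u (R(p, u) = u*p + (5 + 1)*u = p*u + 6*u = 6*u + p*u)
J(z) = 2*z/(-5 + z) (J(z) = (2*z)/(-5 + z) = 2*z/(-5 + z))
R(8, -7)*(J(-5) - 36) = (-7*(6 + 8))*(2*(-5)/(-5 - 5) - 36) = (-7*14)*(2*(-5)/(-10) - 36) = -98*(2*(-5)*(-⅒) - 36) = -98*(1 - 36) = -98*(-35) = 3430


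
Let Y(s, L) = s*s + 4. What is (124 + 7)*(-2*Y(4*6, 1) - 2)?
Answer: -152222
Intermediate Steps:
Y(s, L) = 4 + s² (Y(s, L) = s² + 4 = 4 + s²)
(124 + 7)*(-2*Y(4*6, 1) - 2) = (124 + 7)*(-2*(4 + (4*6)²) - 2) = 131*(-2*(4 + 24²) - 2) = 131*(-2*(4 + 576) - 2) = 131*(-2*580 - 2) = 131*(-1160 - 2) = 131*(-1162) = -152222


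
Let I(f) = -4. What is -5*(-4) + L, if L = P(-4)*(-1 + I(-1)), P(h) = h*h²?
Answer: 340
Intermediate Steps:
P(h) = h³
L = 320 (L = (-4)³*(-1 - 4) = -64*(-5) = 320)
-5*(-4) + L = -5*(-4) + 320 = 20 + 320 = 340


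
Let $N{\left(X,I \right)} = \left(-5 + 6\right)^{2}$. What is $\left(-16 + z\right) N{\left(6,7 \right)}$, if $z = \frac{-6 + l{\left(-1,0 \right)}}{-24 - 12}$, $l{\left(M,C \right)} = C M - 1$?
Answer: $- \frac{569}{36} \approx -15.806$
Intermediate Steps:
$N{\left(X,I \right)} = 1$ ($N{\left(X,I \right)} = 1^{2} = 1$)
$l{\left(M,C \right)} = -1 + C M$
$z = \frac{7}{36}$ ($z = \frac{-6 + \left(-1 + 0 \left(-1\right)\right)}{-24 - 12} = \frac{-6 + \left(-1 + 0\right)}{-36} = \left(-6 - 1\right) \left(- \frac{1}{36}\right) = \left(-7\right) \left(- \frac{1}{36}\right) = \frac{7}{36} \approx 0.19444$)
$\left(-16 + z\right) N{\left(6,7 \right)} = \left(-16 + \frac{7}{36}\right) 1 = \left(- \frac{569}{36}\right) 1 = - \frac{569}{36}$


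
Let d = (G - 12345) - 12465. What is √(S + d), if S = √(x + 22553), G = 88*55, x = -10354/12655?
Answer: √(-3198176029250 + 12655*√3611709930955)/12655 ≈ 140.78*I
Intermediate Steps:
x = -10354/12655 (x = -10354*1/12655 = -10354/12655 ≈ -0.81817)
G = 4840
S = √3611709930955/12655 (S = √(-10354/12655 + 22553) = √(285397861/12655) = √3611709930955/12655 ≈ 150.17)
d = -19970 (d = (4840 - 12345) - 12465 = -7505 - 12465 = -19970)
√(S + d) = √(√3611709930955/12655 - 19970) = √(-19970 + √3611709930955/12655)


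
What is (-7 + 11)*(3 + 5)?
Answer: 32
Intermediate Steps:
(-7 + 11)*(3 + 5) = 4*8 = 32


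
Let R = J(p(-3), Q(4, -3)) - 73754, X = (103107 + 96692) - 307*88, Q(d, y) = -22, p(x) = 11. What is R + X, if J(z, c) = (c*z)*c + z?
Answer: 104364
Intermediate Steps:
J(z, c) = z + z*c**2 (J(z, c) = z*c**2 + z = z + z*c**2)
X = 172783 (X = 199799 - 27016 = 172783)
R = -68419 (R = 11*(1 + (-22)**2) - 73754 = 11*(1 + 484) - 73754 = 11*485 - 73754 = 5335 - 73754 = -68419)
R + X = -68419 + 172783 = 104364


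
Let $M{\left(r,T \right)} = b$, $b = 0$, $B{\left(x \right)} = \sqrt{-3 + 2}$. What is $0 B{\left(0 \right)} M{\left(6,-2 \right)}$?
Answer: $0$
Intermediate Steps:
$B{\left(x \right)} = i$ ($B{\left(x \right)} = \sqrt{-1} = i$)
$M{\left(r,T \right)} = 0$
$0 B{\left(0 \right)} M{\left(6,-2 \right)} = 0 i 0 = 0 \cdot 0 = 0$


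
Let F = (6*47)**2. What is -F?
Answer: -79524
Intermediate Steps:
F = 79524 (F = 282**2 = 79524)
-F = -1*79524 = -79524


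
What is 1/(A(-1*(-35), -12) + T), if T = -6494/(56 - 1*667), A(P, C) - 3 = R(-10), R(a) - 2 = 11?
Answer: 611/16270 ≈ 0.037554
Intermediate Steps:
R(a) = 13 (R(a) = 2 + 11 = 13)
A(P, C) = 16 (A(P, C) = 3 + 13 = 16)
T = 6494/611 (T = -6494/(56 - 667) = -6494/(-611) = -6494*(-1/611) = 6494/611 ≈ 10.628)
1/(A(-1*(-35), -12) + T) = 1/(16 + 6494/611) = 1/(16270/611) = 611/16270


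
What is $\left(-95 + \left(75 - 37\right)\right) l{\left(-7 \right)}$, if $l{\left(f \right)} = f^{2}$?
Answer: $-2793$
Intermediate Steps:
$\left(-95 + \left(75 - 37\right)\right) l{\left(-7 \right)} = \left(-95 + \left(75 - 37\right)\right) \left(-7\right)^{2} = \left(-95 + \left(75 - 37\right)\right) 49 = \left(-95 + 38\right) 49 = \left(-57\right) 49 = -2793$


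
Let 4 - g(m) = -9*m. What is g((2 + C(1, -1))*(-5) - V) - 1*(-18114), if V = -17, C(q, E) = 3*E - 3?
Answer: 18451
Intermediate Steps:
C(q, E) = -3 + 3*E
g(m) = 4 + 9*m (g(m) = 4 - (-9)*m = 4 + 9*m)
g((2 + C(1, -1))*(-5) - V) - 1*(-18114) = (4 + 9*((2 + (-3 + 3*(-1)))*(-5) - 1*(-17))) - 1*(-18114) = (4 + 9*((2 + (-3 - 3))*(-5) + 17)) + 18114 = (4 + 9*((2 - 6)*(-5) + 17)) + 18114 = (4 + 9*(-4*(-5) + 17)) + 18114 = (4 + 9*(20 + 17)) + 18114 = (4 + 9*37) + 18114 = (4 + 333) + 18114 = 337 + 18114 = 18451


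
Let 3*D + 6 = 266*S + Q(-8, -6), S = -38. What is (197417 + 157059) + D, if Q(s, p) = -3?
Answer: 1053311/3 ≈ 3.5110e+5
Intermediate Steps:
D = -10117/3 (D = -2 + (266*(-38) - 3)/3 = -2 + (-10108 - 3)/3 = -2 + (⅓)*(-10111) = -2 - 10111/3 = -10117/3 ≈ -3372.3)
(197417 + 157059) + D = (197417 + 157059) - 10117/3 = 354476 - 10117/3 = 1053311/3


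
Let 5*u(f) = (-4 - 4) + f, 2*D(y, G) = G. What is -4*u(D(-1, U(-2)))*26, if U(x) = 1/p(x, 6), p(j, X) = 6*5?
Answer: 12454/75 ≈ 166.05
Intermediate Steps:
p(j, X) = 30
U(x) = 1/30
D(y, G) = G/2
u(f) = -8/5 + f/5 (u(f) = ((-4 - 4) + f)/5 = (-8 + f)/5 = -8/5 + f/5)
-4*u(D(-1, U(-2)))*26 = -4*(-8/5 + ((1/2)*(1/30))/5)*26 = -4*(-8/5 + (1/5)*(1/60))*26 = -4*(-8/5 + 1/300)*26 = -4*(-479/300)*26 = (479/75)*26 = 12454/75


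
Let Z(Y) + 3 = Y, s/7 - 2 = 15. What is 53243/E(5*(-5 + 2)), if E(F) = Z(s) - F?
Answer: 53243/131 ≈ 406.44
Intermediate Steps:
s = 119 (s = 14 + 7*15 = 14 + 105 = 119)
Z(Y) = -3 + Y
E(F) = 116 - F (E(F) = (-3 + 119) - F = 116 - F)
53243/E(5*(-5 + 2)) = 53243/(116 - 5*(-5 + 2)) = 53243/(116 - 5*(-3)) = 53243/(116 - 1*(-15)) = 53243/(116 + 15) = 53243/131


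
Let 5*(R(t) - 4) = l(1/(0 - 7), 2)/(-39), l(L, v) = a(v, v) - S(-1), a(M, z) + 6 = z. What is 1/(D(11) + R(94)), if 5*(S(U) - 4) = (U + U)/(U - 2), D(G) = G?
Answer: 2925/43997 ≈ 0.066482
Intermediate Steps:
a(M, z) = -6 + z
S(U) = 4 + 2*U/(5*(-2 + U)) (S(U) = 4 + ((U + U)/(U - 2))/5 = 4 + ((2*U)/(-2 + U))/5 = 4 + (2*U/(-2 + U))/5 = 4 + 2*U/(5*(-2 + U)))
l(L, v) = -152/15 + v (l(L, v) = (-6 + v) - 2*(-20 + 11*(-1))/(5*(-2 - 1)) = (-6 + v) - 2*(-20 - 11)/(5*(-3)) = (-6 + v) - 2*(-1)*(-31)/(5*3) = (-6 + v) - 1*62/15 = (-6 + v) - 62/15 = -152/15 + v)
R(t) = 11822/2925 (R(t) = 4 + ((-152/15 + 2)/(-39))/5 = 4 + (-122/15*(-1/39))/5 = 4 + (⅕)*(122/585) = 4 + 122/2925 = 11822/2925)
1/(D(11) + R(94)) = 1/(11 + 11822/2925) = 1/(43997/2925) = 2925/43997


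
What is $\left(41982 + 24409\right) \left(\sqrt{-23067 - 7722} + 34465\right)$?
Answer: $2288165815 + 199173 i \sqrt{3421} \approx 2.2882 \cdot 10^{9} + 1.1649 \cdot 10^{7} i$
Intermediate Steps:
$\left(41982 + 24409\right) \left(\sqrt{-23067 - 7722} + 34465\right) = 66391 \left(\sqrt{-30789} + 34465\right) = 66391 \left(3 i \sqrt{3421} + 34465\right) = 66391 \left(34465 + 3 i \sqrt{3421}\right) = 2288165815 + 199173 i \sqrt{3421}$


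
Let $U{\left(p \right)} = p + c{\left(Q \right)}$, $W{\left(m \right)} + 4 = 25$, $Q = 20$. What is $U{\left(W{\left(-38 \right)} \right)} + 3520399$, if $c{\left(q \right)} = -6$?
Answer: $3520414$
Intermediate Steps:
$W{\left(m \right)} = 21$ ($W{\left(m \right)} = -4 + 25 = 21$)
$U{\left(p \right)} = -6 + p$ ($U{\left(p \right)} = p - 6 = -6 + p$)
$U{\left(W{\left(-38 \right)} \right)} + 3520399 = \left(-6 + 21\right) + 3520399 = 15 + 3520399 = 3520414$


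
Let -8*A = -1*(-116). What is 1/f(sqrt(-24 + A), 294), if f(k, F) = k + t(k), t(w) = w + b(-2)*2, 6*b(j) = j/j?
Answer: 3/1387 - 9*I*sqrt(154)/1387 ≈ 0.0021629 - 0.080524*I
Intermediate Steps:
A = -29/2 (A = -(-1)*(-116)/8 = -1/8*116 = -29/2 ≈ -14.500)
b(j) = 1/6 (b(j) = (j/j)/6 = (1/6)*1 = 1/6)
t(w) = 1/3 + w (t(w) = w + (1/6)*2 = w + 1/3 = 1/3 + w)
f(k, F) = 1/3 + 2*k (f(k, F) = k + (1/3 + k) = 1/3 + 2*k)
1/f(sqrt(-24 + A), 294) = 1/(1/3 + 2*sqrt(-24 - 29/2)) = 1/(1/3 + 2*sqrt(-77/2)) = 1/(1/3 + 2*(I*sqrt(154)/2)) = 1/(1/3 + I*sqrt(154))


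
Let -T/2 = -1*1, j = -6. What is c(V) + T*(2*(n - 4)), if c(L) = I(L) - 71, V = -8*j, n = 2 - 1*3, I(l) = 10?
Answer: -81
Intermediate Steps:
n = -1 (n = 2 - 3 = -1)
V = 48 (V = -8*(-6) = 48)
c(L) = -61 (c(L) = 10 - 71 = -61)
T = 2 (T = -(-2) = -2*(-1) = 2)
c(V) + T*(2*(n - 4)) = -61 + 2*(2*(-1 - 4)) = -61 + 2*(2*(-5)) = -61 + 2*(-10) = -61 - 20 = -81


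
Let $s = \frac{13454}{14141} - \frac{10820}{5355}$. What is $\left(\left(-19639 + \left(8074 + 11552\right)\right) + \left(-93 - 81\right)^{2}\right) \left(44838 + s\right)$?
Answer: $\frac{20550266018219264}{15145011} \approx 1.3569 \cdot 10^{9}$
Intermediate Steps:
$s = - \frac{16191890}{15145011}$ ($s = 13454 \cdot \frac{1}{14141} - \frac{2164}{1071} = \frac{13454}{14141} - \frac{2164}{1071} = - \frac{16191890}{15145011} \approx -1.0691$)
$\left(\left(-19639 + \left(8074 + 11552\right)\right) + \left(-93 - 81\right)^{2}\right) \left(44838 + s\right) = \left(\left(-19639 + \left(8074 + 11552\right)\right) + \left(-93 - 81\right)^{2}\right) \left(44838 - \frac{16191890}{15145011}\right) = \left(\left(-19639 + 19626\right) + \left(-174\right)^{2}\right) \frac{679055811328}{15145011} = \left(-13 + 30276\right) \frac{679055811328}{15145011} = 30263 \cdot \frac{679055811328}{15145011} = \frac{20550266018219264}{15145011}$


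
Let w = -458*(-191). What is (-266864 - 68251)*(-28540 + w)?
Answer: -19751007870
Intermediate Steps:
w = 87478
(-266864 - 68251)*(-28540 + w) = (-266864 - 68251)*(-28540 + 87478) = -335115*58938 = -19751007870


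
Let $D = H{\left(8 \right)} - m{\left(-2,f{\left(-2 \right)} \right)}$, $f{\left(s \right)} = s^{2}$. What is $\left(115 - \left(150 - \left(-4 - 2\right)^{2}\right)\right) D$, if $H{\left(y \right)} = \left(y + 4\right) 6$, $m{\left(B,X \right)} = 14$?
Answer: $58$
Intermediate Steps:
$H{\left(y \right)} = 24 + 6 y$ ($H{\left(y \right)} = \left(4 + y\right) 6 = 24 + 6 y$)
$D = 58$ ($D = \left(24 + 6 \cdot 8\right) - 14 = \left(24 + 48\right) - 14 = 72 - 14 = 58$)
$\left(115 - \left(150 - \left(-4 - 2\right)^{2}\right)\right) D = \left(115 - \left(150 - \left(-4 - 2\right)^{2}\right)\right) 58 = \left(115 - \left(150 - 36\right)\right) 58 = \left(115 + \left(\left(36 - 144\right) - 6\right)\right) 58 = \left(115 - 114\right) 58 = 1 \cdot 58 = 58$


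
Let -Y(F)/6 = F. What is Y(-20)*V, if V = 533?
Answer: 63960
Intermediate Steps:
Y(F) = -6*F
Y(-20)*V = -6*(-20)*533 = 120*533 = 63960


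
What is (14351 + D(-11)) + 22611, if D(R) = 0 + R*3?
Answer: 36929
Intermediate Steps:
D(R) = 3*R (D(R) = 0 + 3*R = 3*R)
(14351 + D(-11)) + 22611 = (14351 + 3*(-11)) + 22611 = (14351 - 33) + 22611 = 14318 + 22611 = 36929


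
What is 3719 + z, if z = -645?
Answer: 3074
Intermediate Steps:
3719 + z = 3719 - 645 = 3074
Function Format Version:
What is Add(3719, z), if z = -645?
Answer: 3074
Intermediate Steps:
Add(3719, z) = Add(3719, -645) = 3074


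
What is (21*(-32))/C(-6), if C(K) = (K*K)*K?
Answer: 28/9 ≈ 3.1111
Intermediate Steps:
C(K) = K**3 (C(K) = K**2*K = K**3)
(21*(-32))/C(-6) = (21*(-32))/((-6)**3) = -672/(-216) = -672*(-1/216) = 28/9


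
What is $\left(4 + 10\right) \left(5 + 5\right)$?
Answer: $140$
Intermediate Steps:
$\left(4 + 10\right) \left(5 + 5\right) = 14 \cdot 10 = 140$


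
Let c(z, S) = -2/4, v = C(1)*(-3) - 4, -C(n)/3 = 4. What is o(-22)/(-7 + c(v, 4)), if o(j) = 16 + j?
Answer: ⅘ ≈ 0.80000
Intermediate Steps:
C(n) = -12 (C(n) = -3*4 = -12)
v = 32 (v = -12*(-3) - 4 = 36 - 4 = 32)
c(z, S) = -½ (c(z, S) = -2*¼ = -½)
o(-22)/(-7 + c(v, 4)) = (16 - 22)/(-7 - ½) = -6/(-15/2) = -2/15*(-6) = ⅘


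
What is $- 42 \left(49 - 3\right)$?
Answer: $-1932$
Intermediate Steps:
$- 42 \left(49 - 3\right) = \left(-42\right) 46 = -1932$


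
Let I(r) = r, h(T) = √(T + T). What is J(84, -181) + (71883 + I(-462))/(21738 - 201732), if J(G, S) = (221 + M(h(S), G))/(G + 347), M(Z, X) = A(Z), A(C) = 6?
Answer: 3358729/25859138 ≈ 0.12989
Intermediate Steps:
h(T) = √2*√T (h(T) = √(2*T) = √2*√T)
M(Z, X) = 6
J(G, S) = 227/(347 + G) (J(G, S) = (221 + 6)/(G + 347) = 227/(347 + G))
J(84, -181) + (71883 + I(-462))/(21738 - 201732) = 227/(347 + 84) + (71883 - 462)/(21738 - 201732) = 227/431 + 71421/(-179994) = 227*(1/431) + 71421*(-1/179994) = 227/431 - 23807/59998 = 3358729/25859138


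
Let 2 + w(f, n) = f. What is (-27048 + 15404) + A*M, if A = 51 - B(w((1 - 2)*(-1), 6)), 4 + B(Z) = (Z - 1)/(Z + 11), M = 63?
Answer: -40832/5 ≈ -8166.4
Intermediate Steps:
w(f, n) = -2 + f
B(Z) = -4 + (-1 + Z)/(11 + Z) (B(Z) = -4 + (Z - 1)/(Z + 11) = -4 + (-1 + Z)/(11 + Z))
A = 276/5 (A = 51 - 3*(-15 - (-2 + (1 - 2)*(-1)))/(11 + (-2 + (1 - 2)*(-1))) = 51 - 3*(-15 - (-2 - 1*(-1)))/(11 + (-2 - 1*(-1))) = 51 - 3*(-15 - (-2 + 1))/(11 + (-2 + 1)) = 51 - 3*(-15 - 1*(-1))/(11 - 1) = 51 - 3*(-15 + 1)/10 = 51 - 3*(-14)/10 = 51 - 1*(-21/5) = 51 + 21/5 = 276/5 ≈ 55.200)
(-27048 + 15404) + A*M = (-27048 + 15404) + (276/5)*63 = -11644 + 17388/5 = -40832/5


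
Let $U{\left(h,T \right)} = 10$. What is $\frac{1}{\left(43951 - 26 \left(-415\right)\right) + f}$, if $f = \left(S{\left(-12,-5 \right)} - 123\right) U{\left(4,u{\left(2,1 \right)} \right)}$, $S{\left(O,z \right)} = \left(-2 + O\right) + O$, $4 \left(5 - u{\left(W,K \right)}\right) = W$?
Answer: $\frac{1}{53251} \approx 1.8779 \cdot 10^{-5}$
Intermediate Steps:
$u{\left(W,K \right)} = 5 - \frac{W}{4}$
$S{\left(O,z \right)} = -2 + 2 O$
$f = -1490$ ($f = \left(\left(-2 + 2 \left(-12\right)\right) - 123\right) 10 = \left(\left(-2 - 24\right) - 123\right) 10 = \left(-26 - 123\right) 10 = \left(-149\right) 10 = -1490$)
$\frac{1}{\left(43951 - 26 \left(-415\right)\right) + f} = \frac{1}{\left(43951 - 26 \left(-415\right)\right) - 1490} = \frac{1}{\left(43951 - -10790\right) - 1490} = \frac{1}{\left(43951 + 10790\right) - 1490} = \frac{1}{54741 - 1490} = \frac{1}{53251}$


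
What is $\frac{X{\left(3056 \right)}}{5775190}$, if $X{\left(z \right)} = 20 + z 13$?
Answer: $\frac{19874}{2887595} \approx 0.0068825$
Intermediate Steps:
$X{\left(z \right)} = 20 + 13 z$
$\frac{X{\left(3056 \right)}}{5775190} = \frac{20 + 13 \cdot 3056}{5775190} = \left(20 + 39728\right) \frac{1}{5775190} = 39748 \cdot \frac{1}{5775190} = \frac{19874}{2887595}$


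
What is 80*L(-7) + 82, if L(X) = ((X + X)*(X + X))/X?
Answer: -2158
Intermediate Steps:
L(X) = 4*X (L(X) = ((2*X)*(2*X))/X = (4*X**2)/X = 4*X)
80*L(-7) + 82 = 80*(4*(-7)) + 82 = 80*(-28) + 82 = -2240 + 82 = -2158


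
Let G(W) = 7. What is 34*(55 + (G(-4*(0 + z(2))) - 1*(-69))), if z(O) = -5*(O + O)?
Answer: 4454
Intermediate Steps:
z(O) = -10*O
34*(55 + (G(-4*(0 + z(2))) - 1*(-69))) = 34*(55 + (7 - 1*(-69))) = 34*(55 + (7 + 69)) = 34*(55 + 76) = 34*131 = 4454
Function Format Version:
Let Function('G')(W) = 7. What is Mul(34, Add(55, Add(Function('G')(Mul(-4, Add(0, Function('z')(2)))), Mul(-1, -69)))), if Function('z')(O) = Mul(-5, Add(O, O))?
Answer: 4454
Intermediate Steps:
Function('z')(O) = Mul(-10, O) (Function('z')(O) = Mul(-5, Mul(2, O)) = Mul(-10, O))
Mul(34, Add(55, Add(Function('G')(Mul(-4, Add(0, Function('z')(2)))), Mul(-1, -69)))) = Mul(34, Add(55, Add(7, Mul(-1, -69)))) = Mul(34, Add(55, Add(7, 69))) = Mul(34, Add(55, 76)) = Mul(34, 131) = 4454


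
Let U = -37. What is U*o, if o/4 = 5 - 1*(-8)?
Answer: -1924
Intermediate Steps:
o = 52 (o = 4*(5 - 1*(-8)) = 4*(5 + 8) = 4*13 = 52)
U*o = -37*52 = -1924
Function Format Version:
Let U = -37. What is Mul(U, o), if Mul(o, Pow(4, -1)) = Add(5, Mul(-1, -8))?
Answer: -1924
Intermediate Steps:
o = 52 (o = Mul(4, Add(5, Mul(-1, -8))) = Mul(4, Add(5, 8)) = Mul(4, 13) = 52)
Mul(U, o) = Mul(-37, 52) = -1924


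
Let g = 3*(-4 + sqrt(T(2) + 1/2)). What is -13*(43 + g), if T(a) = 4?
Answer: -403 - 117*sqrt(2)/2 ≈ -485.73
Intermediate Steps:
g = -12 + 9*sqrt(2)/2 (g = 3*(-4 + sqrt(4 + 1/2)) = 3*(-4 + sqrt(9/2)) = 3*(-4 + 3*sqrt(2)/2) = -12 + 9*sqrt(2)/2 ≈ -5.6360)
-13*(43 + g) = -13*(43 + (-12 + 9*sqrt(2)/2)) = -13*(31 + 9*sqrt(2)/2) = -403 - 117*sqrt(2)/2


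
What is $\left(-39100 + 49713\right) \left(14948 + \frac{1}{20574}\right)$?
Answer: $\frac{3263923643789}{20574} \approx 1.5864 \cdot 10^{8}$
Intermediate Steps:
$\left(-39100 + 49713\right) \left(14948 + \frac{1}{20574}\right) = 10613 \left(14948 + \frac{1}{20574}\right) = 10613 \cdot \frac{307540153}{20574} = \frac{3263923643789}{20574}$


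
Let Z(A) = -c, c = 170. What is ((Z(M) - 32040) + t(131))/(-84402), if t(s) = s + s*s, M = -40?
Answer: 7459/42201 ≈ 0.17675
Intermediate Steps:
Z(A) = -170 (Z(A) = -1*170 = -170)
t(s) = s + s²
((Z(M) - 32040) + t(131))/(-84402) = ((-170 - 32040) + 131*(1 + 131))/(-84402) = (-32210 + 131*132)*(-1/84402) = (-32210 + 17292)*(-1/84402) = -14918*(-1/84402) = 7459/42201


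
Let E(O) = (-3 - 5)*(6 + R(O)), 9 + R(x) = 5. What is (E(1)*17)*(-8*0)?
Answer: 0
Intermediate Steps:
R(x) = -4 (R(x) = -9 + 5 = -4)
E(O) = -16 (E(O) = (-3 - 5)*(6 - 4) = -8*2 = -16)
(E(1)*17)*(-8*0) = (-16*17)*(-8*0) = -272*0 = 0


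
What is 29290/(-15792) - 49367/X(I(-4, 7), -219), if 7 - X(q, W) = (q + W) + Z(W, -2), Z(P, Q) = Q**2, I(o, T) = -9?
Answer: -6241029/28952 ≈ -215.56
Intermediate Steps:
X(q, W) = 3 - W - q (X(q, W) = 7 - ((q + W) + (-2)**2) = 7 - ((W + q) + 4) = 7 - (4 + W + q) = 7 + (-4 - W - q) = 3 - W - q)
29290/(-15792) - 49367/X(I(-4, 7), -219) = 29290/(-15792) - 49367/(3 - 1*(-219) - 1*(-9)) = 29290*(-1/15792) - 49367/(3 + 219 + 9) = -14645/7896 - 49367/231 = -6241029/28952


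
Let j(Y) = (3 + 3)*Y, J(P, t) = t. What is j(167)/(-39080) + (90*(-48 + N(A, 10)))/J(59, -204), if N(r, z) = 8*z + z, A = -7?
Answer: -6163617/332180 ≈ -18.555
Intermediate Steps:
N(r, z) = 9*z
j(Y) = 6*Y
j(167)/(-39080) + (90*(-48 + N(A, 10)))/J(59, -204) = (6*167)/(-39080) + (90*(-48 + 9*10))/(-204) = 1002*(-1/39080) + (90*(-48 + 90))*(-1/204) = -501/19540 + (90*42)*(-1/204) = -501/19540 + 3780*(-1/204) = -501/19540 - 315/17 = -6163617/332180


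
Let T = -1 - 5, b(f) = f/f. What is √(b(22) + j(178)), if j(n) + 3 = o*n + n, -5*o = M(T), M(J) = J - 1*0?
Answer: 2*√2435/5 ≈ 19.738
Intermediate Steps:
b(f) = 1
T = -6
M(J) = J (M(J) = J + 0 = J)
o = 6/5 (o = -⅕*(-6) = 6/5 ≈ 1.2000)
j(n) = -3 + 11*n/5 (j(n) = -3 + (6*n/5 + n) = -3 + 11*n/5)
√(b(22) + j(178)) = √(1 + (-3 + (11/5)*178)) = √(1 + (-3 + 1958/5)) = √(1 + 1943/5) = √(1948/5) = 2*√2435/5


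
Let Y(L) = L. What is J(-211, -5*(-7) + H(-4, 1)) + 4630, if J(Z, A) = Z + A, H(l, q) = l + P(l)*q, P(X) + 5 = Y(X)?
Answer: 4441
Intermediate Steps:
P(X) = -5 + X
H(l, q) = l + q*(-5 + l) (H(l, q) = l + (-5 + l)*q = l + q*(-5 + l))
J(Z, A) = A + Z
J(-211, -5*(-7) + H(-4, 1)) + 4630 = ((-5*(-7) + (-4 + 1*(-5 - 4))) - 211) + 4630 = ((35 + (-4 + 1*(-9))) - 211) + 4630 = ((35 + (-4 - 9)) - 211) + 4630 = ((35 - 13) - 211) + 4630 = (22 - 211) + 4630 = -189 + 4630 = 4441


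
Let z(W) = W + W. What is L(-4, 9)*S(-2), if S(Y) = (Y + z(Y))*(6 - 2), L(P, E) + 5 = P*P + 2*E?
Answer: -696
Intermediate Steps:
z(W) = 2*W
L(P, E) = -5 + P**2 + 2*E (L(P, E) = -5 + (P*P + 2*E) = -5 + (P**2 + 2*E) = -5 + P**2 + 2*E)
S(Y) = 12*Y (S(Y) = (Y + 2*Y)*(6 - 2) = (3*Y)*4 = 12*Y)
L(-4, 9)*S(-2) = (-5 + (-4)**2 + 2*9)*(12*(-2)) = (-5 + 16 + 18)*(-24) = 29*(-24) = -696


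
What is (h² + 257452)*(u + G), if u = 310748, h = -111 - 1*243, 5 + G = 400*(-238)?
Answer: 82502963024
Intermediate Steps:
G = -95205 (G = -5 + 400*(-238) = -5 - 95200 = -95205)
h = -354 (h = -111 - 243 = -354)
(h² + 257452)*(u + G) = ((-354)² + 257452)*(310748 - 95205) = (125316 + 257452)*215543 = 382768*215543 = 82502963024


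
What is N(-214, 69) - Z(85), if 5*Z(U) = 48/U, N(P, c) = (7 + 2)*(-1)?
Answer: -3873/425 ≈ -9.1129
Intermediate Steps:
N(P, c) = -9 (N(P, c) = 9*(-1) = -9)
Z(U) = 48/(5*U) (Z(U) = (48/U)/5 = 48/(5*U))
N(-214, 69) - Z(85) = -9 - 48/(5*85) = -9 - 1*48/425 = -9 - 48/425 = -3873/425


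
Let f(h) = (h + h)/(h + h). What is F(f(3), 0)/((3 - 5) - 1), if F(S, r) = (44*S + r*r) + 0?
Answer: -44/3 ≈ -14.667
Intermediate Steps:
f(h) = 1 (f(h) = (2*h)/((2*h)) = (2*h)*(1/(2*h)) = 1)
F(S, r) = r**2 + 44*S (F(S, r) = (44*S + r**2) + 0 = (r**2 + 44*S) + 0 = r**2 + 44*S)
F(f(3), 0)/((3 - 5) - 1) = (0**2 + 44*1)/((3 - 5) - 1) = (0 + 44)/(-2 - 1) = 44/(-3) = 44*(-1/3) = -44/3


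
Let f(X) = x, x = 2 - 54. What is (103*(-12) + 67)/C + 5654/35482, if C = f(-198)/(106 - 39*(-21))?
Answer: 19183933829/922532 ≈ 20795.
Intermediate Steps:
x = -52
f(X) = -52
C = -52/925 (C = -52/(106 - 39*(-21)) = -52/(106 + 819) = -52/925 ≈ -0.056216)
(103*(-12) + 67)/C + 5654/35482 = (103*(-12) + 67)/(-52/925) + 5654/35482 = (-1236 + 67)*(-925/52) + 5654*(1/35482) = -1169*(-925/52) + 2827/17741 = 1081325/52 + 2827/17741 = 19183933829/922532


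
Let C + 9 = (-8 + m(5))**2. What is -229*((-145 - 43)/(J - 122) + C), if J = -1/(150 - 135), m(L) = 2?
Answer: -11966853/1831 ≈ -6535.7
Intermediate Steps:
J = -1/15 ≈ -0.066667
C = 27 (C = -9 + (-8 + 2)**2 = -9 + (-6)**2 = -9 + 36 = 27)
-229*((-145 - 43)/(J - 122) + C) = -229*((-145 - 43)/(-1/15 - 122) + 27) = -229*(-188/(-1831/15) + 27) = -229*(-188*(-15/1831) + 27) = -229*(2820/1831 + 27) = -229*52257/1831 = -11966853/1831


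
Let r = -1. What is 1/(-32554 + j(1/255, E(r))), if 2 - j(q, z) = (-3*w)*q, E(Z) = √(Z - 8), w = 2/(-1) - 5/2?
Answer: -170/5533849 ≈ -3.0720e-5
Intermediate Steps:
w = -9/2 (w = 2*(-1) - 5*½ = -2 - 5/2 = -9/2 ≈ -4.5000)
E(Z) = √(-8 + Z)
j(q, z) = 2 - 27*q/2 (j(q, z) = 2 - (-3*(-9/2))*q = 2 - 27*q/2)
1/(-32554 + j(1/255, E(r))) = 1/(-32554 + (2 - 27/2/255)) = 1/(-32554 + (2 - 27/2*1/255)) = 1/(-32554 + (2 - 9/170)) = 1/(-32554 + 331/170) = 1/(-5533849/170) = -170/5533849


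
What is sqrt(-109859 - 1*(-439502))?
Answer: 3*sqrt(36627) ≈ 574.15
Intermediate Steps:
sqrt(-109859 - 1*(-439502)) = sqrt(-109859 + 439502) = sqrt(329643) = 3*sqrt(36627)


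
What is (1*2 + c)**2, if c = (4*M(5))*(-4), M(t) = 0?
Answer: 4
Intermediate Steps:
c = 0 (c = (4*0)*(-4) = 0*(-4) = 0)
(1*2 + c)**2 = (1*2 + 0)**2 = (2 + 0)**2 = 2**2 = 4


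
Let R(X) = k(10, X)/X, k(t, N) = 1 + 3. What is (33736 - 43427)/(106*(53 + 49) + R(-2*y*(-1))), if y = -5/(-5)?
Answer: -9691/10814 ≈ -0.89615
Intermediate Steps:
y = 1 (y = -5*(-⅕) = 1)
k(t, N) = 4
R(X) = 4/X
(33736 - 43427)/(106*(53 + 49) + R(-2*y*(-1))) = (33736 - 43427)/(106*(53 + 49) + 4/((-2*1*(-1)))) = -9691/(106*102 + 4/((-2*(-1)))) = -9691/(10812 + 4/2) = -9691/(10812 + 4*(½)) = -9691/(10812 + 2) = -9691/10814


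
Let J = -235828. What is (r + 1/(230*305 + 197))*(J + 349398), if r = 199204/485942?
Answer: 795778728318050/17092280937 ≈ 46558.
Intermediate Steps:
r = 99602/242971 (r = 199204*(1/485942) = 99602/242971 ≈ 0.40993)
(r + 1/(230*305 + 197))*(J + 349398) = (99602/242971 + 1/(230*305 + 197))*(-235828 + 349398) = (99602/242971 + 1/(70150 + 197))*113570 = (99602/242971 + 1/70347)*113570 = (7006944865/17092280937)*113570 = 795778728318050/17092280937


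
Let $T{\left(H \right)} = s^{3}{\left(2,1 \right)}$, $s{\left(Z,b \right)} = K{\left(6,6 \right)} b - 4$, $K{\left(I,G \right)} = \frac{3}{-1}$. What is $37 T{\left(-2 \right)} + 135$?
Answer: $-12556$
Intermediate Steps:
$K{\left(I,G \right)} = -3$ ($K{\left(I,G \right)} = 3 \left(-1\right) = -3$)
$s{\left(Z,b \right)} = -4 - 3 b$ ($s{\left(Z,b \right)} = - 3 b - 4 = -4 - 3 b$)
$T{\left(H \right)} = -343$ ($T{\left(H \right)} = \left(-4 - 3\right)^{3} = \left(-7\right)^{3} = -343$)
$37 T{\left(-2 \right)} + 135 = 37 \left(-343\right) + 135 = -12691 + 135 = -12556$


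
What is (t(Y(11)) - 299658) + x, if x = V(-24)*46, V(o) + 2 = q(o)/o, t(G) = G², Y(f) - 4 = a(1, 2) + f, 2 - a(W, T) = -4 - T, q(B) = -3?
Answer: -1196861/4 ≈ -2.9922e+5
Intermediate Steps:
a(W, T) = 6 + T (a(W, T) = 2 - (-4 - T) = 2 + (4 + T) = 6 + T)
Y(f) = 12 + f (Y(f) = 4 + ((6 + 2) + f) = 4 + (8 + f) = 12 + f)
V(o) = -2 - 3/o
x = -345/4 (x = (-2 - 3/(-24))*46 = (-2 - 3*(-1/24))*46 = (-2 + ⅛)*46 = -15/8*46 = -345/4 ≈ -86.250)
(t(Y(11)) - 299658) + x = ((12 + 11)² - 299658) - 345/4 = (23² - 299658) - 345/4 = (529 - 299658) - 345/4 = -299129 - 345/4 = -1196861/4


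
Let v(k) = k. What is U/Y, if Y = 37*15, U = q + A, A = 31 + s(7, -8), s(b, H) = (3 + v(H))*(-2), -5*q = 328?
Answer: -41/925 ≈ -0.044324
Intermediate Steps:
q = -328/5 (q = -⅕*328 = -328/5 ≈ -65.600)
s(b, H) = -6 - 2*H (s(b, H) = (3 + H)*(-2) = -6 - 2*H)
A = 41 (A = 31 + (-6 - 2*(-8)) = 31 + (-6 + 16) = 31 + 10 = 41)
U = -123/5 (U = -328/5 + 41 = -123/5 ≈ -24.600)
Y = 555
U/Y = -123/5/555 = -123/5*1/555 = -41/925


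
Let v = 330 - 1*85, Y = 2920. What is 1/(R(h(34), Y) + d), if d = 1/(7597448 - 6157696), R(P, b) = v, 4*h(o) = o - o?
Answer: 1439752/352739241 ≈ 0.0040816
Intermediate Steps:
v = 245 (v = 330 - 85 = 245)
h(o) = 0 (h(o) = (o - o)/4 = (¼)*0 = 0)
R(P, b) = 245
d = 1/1439752 ≈ 6.9456e-7
1/(R(h(34), Y) + d) = 1/(245 + 1/1439752) = 1/(352739241/1439752) = 1439752/352739241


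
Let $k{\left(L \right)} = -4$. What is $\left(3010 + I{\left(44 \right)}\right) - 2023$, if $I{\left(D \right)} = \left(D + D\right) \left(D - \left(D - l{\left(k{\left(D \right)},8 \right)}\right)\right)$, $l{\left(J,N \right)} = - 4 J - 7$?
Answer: $1779$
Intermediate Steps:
$l{\left(J,N \right)} = -7 - 4 J$
$I{\left(D \right)} = 18 D$ ($I{\left(D \right)} = \left(D + D\right) \left(D - \left(-9 + D\right)\right) = 2 D \left(D - \left(-9 + D\right)\right) = 2 D 9 = 18 D$)
$\left(3010 + I{\left(44 \right)}\right) - 2023 = \left(3010 + 18 \cdot 44\right) - 2023 = \left(3010 + 792\right) - 2023 = 3802 - 2023 = 1779$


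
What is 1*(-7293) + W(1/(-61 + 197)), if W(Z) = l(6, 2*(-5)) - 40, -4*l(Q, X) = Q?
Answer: -14669/2 ≈ -7334.5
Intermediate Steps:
l(Q, X) = -Q/4
W(Z) = -83/2 (W(Z) = -1/4*6 - 40 = -3/2 - 40 = -83/2)
1*(-7293) + W(1/(-61 + 197)) = 1*(-7293) - 83/2 = -7293 - 83/2 = -14669/2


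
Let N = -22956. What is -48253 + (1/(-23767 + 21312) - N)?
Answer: -62104136/2455 ≈ -25297.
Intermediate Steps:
-48253 + (1/(-23767 + 21312) - N) = -48253 + (1/(-23767 + 21312) - 1*(-22956)) = -48253 + (1/(-2455) + 22956) = -48253 + (-1/2455 + 22956) = -48253 + 56356979/2455 = -62104136/2455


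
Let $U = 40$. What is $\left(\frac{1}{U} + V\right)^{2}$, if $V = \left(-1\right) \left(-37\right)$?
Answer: $\frac{2193361}{1600} \approx 1370.9$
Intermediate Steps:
$V = 37$
$\left(\frac{1}{U} + V\right)^{2} = \left(\frac{1}{40} + 37\right)^{2} = \left(\frac{1481}{40}\right)^{2} = \frac{2193361}{1600}$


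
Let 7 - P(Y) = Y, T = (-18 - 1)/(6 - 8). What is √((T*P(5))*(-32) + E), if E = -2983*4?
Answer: 2*I*√3135 ≈ 111.98*I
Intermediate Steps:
T = 19/2 (T = -19/(-2) = -19*(-½) = 19/2 ≈ 9.5000)
P(Y) = 7 - Y
E = -11932
√((T*P(5))*(-32) + E) = √((19*(7 - 1*5)/2)*(-32) - 11932) = √((19*(7 - 5)/2)*(-32) - 11932) = √(((19/2)*2)*(-32) - 11932) = √(19*(-32) - 11932) = √(-608 - 11932) = √(-12540) = 2*I*√3135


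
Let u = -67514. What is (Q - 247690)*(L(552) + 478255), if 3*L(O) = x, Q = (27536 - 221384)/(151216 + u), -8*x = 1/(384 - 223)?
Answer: -9578224551772481683/80856132 ≈ -1.1846e+11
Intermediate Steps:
x = -1/1288 (x = -1/(8*(384 - 223)) = -⅛/161 = -⅛*1/161 = -1/1288 ≈ -0.00077640)
Q = -96924/41851 (Q = (27536 - 221384)/(151216 - 67514) = -193848/83702 = -193848*1/83702 = -96924/41851 ≈ -2.3159)
L(O) = -1/3864 (L(O) = (⅓)*(-1/1288) = -1/3864)
(Q - 247690)*(L(552) + 478255) = (-96924/41851 - 247690)*(-1/3864 + 478255) = -10366171114/41851*1847977319/3864 = -9578224551772481683/80856132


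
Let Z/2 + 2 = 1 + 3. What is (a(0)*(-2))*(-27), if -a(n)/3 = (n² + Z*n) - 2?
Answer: 324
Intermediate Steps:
Z = 4 (Z = -4 + 2*(1 + 3) = -4 + 2*4 = -4 + 8 = 4)
a(n) = 6 - 12*n - 3*n² (a(n) = -3*((n² + 4*n) - 2) = -3*(-2 + n² + 4*n) = 6 - 12*n - 3*n²)
(a(0)*(-2))*(-27) = ((6 - 12*0 - 3*0²)*(-2))*(-27) = ((6 + 0 - 3*0)*(-2))*(-27) = ((6 + 0 + 0)*(-2))*(-27) = (6*(-2))*(-27) = -12*(-27) = 324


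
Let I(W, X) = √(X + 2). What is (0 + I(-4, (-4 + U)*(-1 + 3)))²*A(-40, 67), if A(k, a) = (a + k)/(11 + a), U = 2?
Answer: -9/13 ≈ -0.69231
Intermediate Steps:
A(k, a) = (a + k)/(11 + a)
I(W, X) = √(2 + X)
(0 + I(-4, (-4 + U)*(-1 + 3)))²*A(-40, 67) = (0 + √(2 + (-4 + 2)*(-1 + 3)))²*((67 - 40)/(11 + 67)) = (0 + √(2 - 2*2))²*(27/78) = (0 + √(2 - 4))²*((1/78)*27) = (0 + √(-2))²*(9/26) = (0 + I*√2)²*(9/26) = (I*√2)²*(9/26) = -2*9/26 = -9/13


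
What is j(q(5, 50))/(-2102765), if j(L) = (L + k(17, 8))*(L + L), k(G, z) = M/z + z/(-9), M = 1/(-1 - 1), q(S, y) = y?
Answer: -5045/2162844 ≈ -0.0023326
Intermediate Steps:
M = -1/2 (M = 1/(-2) = -1/2 ≈ -0.50000)
k(G, z) = -1/(2*z) - z/9 (k(G, z) = -1/(2*z) + z/(-9) = -1/(2*z) + z*(-1/9) = -1/(2*z) - z/9)
j(L) = 2*L*(-137/144 + L) (j(L) = (L + (-1/2/8 - 1/9*8))*(L + L) = (L + (-1/2*1/8 - 8/9))*(2*L) = (L + (-1/16 - 8/9))*(2*L) = (L - 137/144)*(2*L) = (-137/144 + L)*(2*L) = 2*L*(-137/144 + L))
j(q(5, 50))/(-2102765) = ((1/72)*50*(-137 + 144*50))/(-2102765) = ((1/72)*50*(-137 + 7200))*(-1/2102765) = ((1/72)*50*7063)*(-1/2102765) = (176575/36)*(-1/2102765) = -5045/2162844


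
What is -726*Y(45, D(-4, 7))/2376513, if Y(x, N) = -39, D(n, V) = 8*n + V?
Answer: 3146/264057 ≈ 0.011914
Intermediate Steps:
D(n, V) = V + 8*n
-726*Y(45, D(-4, 7))/2376513 = -726*(-39)/2376513 = 28314*(1/2376513) = 3146/264057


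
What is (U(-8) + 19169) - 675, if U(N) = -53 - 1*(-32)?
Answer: 18473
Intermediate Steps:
U(N) = -21 (U(N) = -53 + 32 = -21)
(U(-8) + 19169) - 675 = (-21 + 19169) - 675 = 19148 - 675 = 18473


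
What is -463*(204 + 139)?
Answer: -158809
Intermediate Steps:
-463*(204 + 139) = -463*343 = -158809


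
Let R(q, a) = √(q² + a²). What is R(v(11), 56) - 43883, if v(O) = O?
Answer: -43883 + √3257 ≈ -43826.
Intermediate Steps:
R(q, a) = √(a² + q²)
R(v(11), 56) - 43883 = √(56² + 11²) - 43883 = √(3136 + 121) - 43883 = √3257 - 43883 = -43883 + √3257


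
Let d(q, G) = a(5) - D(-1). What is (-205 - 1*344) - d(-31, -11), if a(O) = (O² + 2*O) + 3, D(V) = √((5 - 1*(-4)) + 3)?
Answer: -587 + 2*√3 ≈ -583.54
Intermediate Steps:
D(V) = 2*√3 (D(V) = √((5 + 4) + 3) = √(9 + 3) = √12 = 2*√3)
a(O) = 3 + O² + 2*O
d(q, G) = 38 - 2*√3 (d(q, G) = (3 + 5² + 2*5) - 2*√3 = (3 + 25 + 10) - 2*√3 = 38 - 2*√3)
(-205 - 1*344) - d(-31, -11) = (-205 - 1*344) - (38 - 2*√3) = (-205 - 344) + (-38 + 2*√3) = -549 + (-38 + 2*√3) = -587 + 2*√3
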